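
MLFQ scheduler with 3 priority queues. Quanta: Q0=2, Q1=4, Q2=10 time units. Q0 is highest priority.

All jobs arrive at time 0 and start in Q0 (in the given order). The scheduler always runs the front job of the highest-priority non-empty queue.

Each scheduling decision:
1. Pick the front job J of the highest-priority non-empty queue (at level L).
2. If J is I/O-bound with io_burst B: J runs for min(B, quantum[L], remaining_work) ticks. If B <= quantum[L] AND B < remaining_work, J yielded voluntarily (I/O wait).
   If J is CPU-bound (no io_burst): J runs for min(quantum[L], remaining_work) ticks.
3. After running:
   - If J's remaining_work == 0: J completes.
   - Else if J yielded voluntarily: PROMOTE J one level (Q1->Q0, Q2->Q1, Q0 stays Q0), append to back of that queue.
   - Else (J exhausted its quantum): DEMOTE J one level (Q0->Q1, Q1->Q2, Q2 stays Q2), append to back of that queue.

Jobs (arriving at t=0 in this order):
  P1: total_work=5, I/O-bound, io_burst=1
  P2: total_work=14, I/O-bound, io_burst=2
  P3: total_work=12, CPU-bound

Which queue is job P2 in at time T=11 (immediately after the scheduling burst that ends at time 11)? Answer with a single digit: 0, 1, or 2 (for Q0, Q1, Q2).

Answer: 0

Derivation:
t=0-1: P1@Q0 runs 1, rem=4, I/O yield, promote→Q0. Q0=[P2,P3,P1] Q1=[] Q2=[]
t=1-3: P2@Q0 runs 2, rem=12, I/O yield, promote→Q0. Q0=[P3,P1,P2] Q1=[] Q2=[]
t=3-5: P3@Q0 runs 2, rem=10, quantum used, demote→Q1. Q0=[P1,P2] Q1=[P3] Q2=[]
t=5-6: P1@Q0 runs 1, rem=3, I/O yield, promote→Q0. Q0=[P2,P1] Q1=[P3] Q2=[]
t=6-8: P2@Q0 runs 2, rem=10, I/O yield, promote→Q0. Q0=[P1,P2] Q1=[P3] Q2=[]
t=8-9: P1@Q0 runs 1, rem=2, I/O yield, promote→Q0. Q0=[P2,P1] Q1=[P3] Q2=[]
t=9-11: P2@Q0 runs 2, rem=8, I/O yield, promote→Q0. Q0=[P1,P2] Q1=[P3] Q2=[]
t=11-12: P1@Q0 runs 1, rem=1, I/O yield, promote→Q0. Q0=[P2,P1] Q1=[P3] Q2=[]
t=12-14: P2@Q0 runs 2, rem=6, I/O yield, promote→Q0. Q0=[P1,P2] Q1=[P3] Q2=[]
t=14-15: P1@Q0 runs 1, rem=0, completes. Q0=[P2] Q1=[P3] Q2=[]
t=15-17: P2@Q0 runs 2, rem=4, I/O yield, promote→Q0. Q0=[P2] Q1=[P3] Q2=[]
t=17-19: P2@Q0 runs 2, rem=2, I/O yield, promote→Q0. Q0=[P2] Q1=[P3] Q2=[]
t=19-21: P2@Q0 runs 2, rem=0, completes. Q0=[] Q1=[P3] Q2=[]
t=21-25: P3@Q1 runs 4, rem=6, quantum used, demote→Q2. Q0=[] Q1=[] Q2=[P3]
t=25-31: P3@Q2 runs 6, rem=0, completes. Q0=[] Q1=[] Q2=[]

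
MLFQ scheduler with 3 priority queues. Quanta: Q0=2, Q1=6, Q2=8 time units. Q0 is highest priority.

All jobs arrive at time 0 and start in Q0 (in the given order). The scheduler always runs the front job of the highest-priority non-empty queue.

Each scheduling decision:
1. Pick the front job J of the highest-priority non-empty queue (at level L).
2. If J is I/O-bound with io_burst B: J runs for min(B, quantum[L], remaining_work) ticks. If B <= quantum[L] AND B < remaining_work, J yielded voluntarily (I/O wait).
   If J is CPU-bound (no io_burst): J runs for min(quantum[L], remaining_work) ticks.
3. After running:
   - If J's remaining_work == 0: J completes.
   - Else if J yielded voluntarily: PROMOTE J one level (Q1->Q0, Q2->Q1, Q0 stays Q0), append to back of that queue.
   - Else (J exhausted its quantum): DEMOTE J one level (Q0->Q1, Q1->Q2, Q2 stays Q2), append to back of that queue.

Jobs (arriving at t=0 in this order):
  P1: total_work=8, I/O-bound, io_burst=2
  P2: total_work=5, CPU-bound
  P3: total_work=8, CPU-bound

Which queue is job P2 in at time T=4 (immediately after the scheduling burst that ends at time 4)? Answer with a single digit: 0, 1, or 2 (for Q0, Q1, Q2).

Answer: 1

Derivation:
t=0-2: P1@Q0 runs 2, rem=6, I/O yield, promote→Q0. Q0=[P2,P3,P1] Q1=[] Q2=[]
t=2-4: P2@Q0 runs 2, rem=3, quantum used, demote→Q1. Q0=[P3,P1] Q1=[P2] Q2=[]
t=4-6: P3@Q0 runs 2, rem=6, quantum used, demote→Q1. Q0=[P1] Q1=[P2,P3] Q2=[]
t=6-8: P1@Q0 runs 2, rem=4, I/O yield, promote→Q0. Q0=[P1] Q1=[P2,P3] Q2=[]
t=8-10: P1@Q0 runs 2, rem=2, I/O yield, promote→Q0. Q0=[P1] Q1=[P2,P3] Q2=[]
t=10-12: P1@Q0 runs 2, rem=0, completes. Q0=[] Q1=[P2,P3] Q2=[]
t=12-15: P2@Q1 runs 3, rem=0, completes. Q0=[] Q1=[P3] Q2=[]
t=15-21: P3@Q1 runs 6, rem=0, completes. Q0=[] Q1=[] Q2=[]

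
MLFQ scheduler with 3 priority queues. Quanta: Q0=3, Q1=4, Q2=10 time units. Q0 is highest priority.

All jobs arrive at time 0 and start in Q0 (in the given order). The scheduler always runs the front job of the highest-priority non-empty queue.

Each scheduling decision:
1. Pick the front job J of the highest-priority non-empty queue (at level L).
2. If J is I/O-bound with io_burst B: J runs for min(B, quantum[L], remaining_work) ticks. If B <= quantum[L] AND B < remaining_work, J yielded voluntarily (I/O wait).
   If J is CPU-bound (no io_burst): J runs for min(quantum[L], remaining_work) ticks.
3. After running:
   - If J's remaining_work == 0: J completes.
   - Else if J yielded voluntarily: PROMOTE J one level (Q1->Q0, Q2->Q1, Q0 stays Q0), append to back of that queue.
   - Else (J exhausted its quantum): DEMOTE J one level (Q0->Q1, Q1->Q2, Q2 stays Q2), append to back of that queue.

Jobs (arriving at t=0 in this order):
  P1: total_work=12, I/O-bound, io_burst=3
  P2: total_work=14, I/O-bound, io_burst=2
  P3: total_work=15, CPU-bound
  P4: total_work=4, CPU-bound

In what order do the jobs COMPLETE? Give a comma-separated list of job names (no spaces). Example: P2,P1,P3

Answer: P1,P2,P4,P3

Derivation:
t=0-3: P1@Q0 runs 3, rem=9, I/O yield, promote→Q0. Q0=[P2,P3,P4,P1] Q1=[] Q2=[]
t=3-5: P2@Q0 runs 2, rem=12, I/O yield, promote→Q0. Q0=[P3,P4,P1,P2] Q1=[] Q2=[]
t=5-8: P3@Q0 runs 3, rem=12, quantum used, demote→Q1. Q0=[P4,P1,P2] Q1=[P3] Q2=[]
t=8-11: P4@Q0 runs 3, rem=1, quantum used, demote→Q1. Q0=[P1,P2] Q1=[P3,P4] Q2=[]
t=11-14: P1@Q0 runs 3, rem=6, I/O yield, promote→Q0. Q0=[P2,P1] Q1=[P3,P4] Q2=[]
t=14-16: P2@Q0 runs 2, rem=10, I/O yield, promote→Q0. Q0=[P1,P2] Q1=[P3,P4] Q2=[]
t=16-19: P1@Q0 runs 3, rem=3, I/O yield, promote→Q0. Q0=[P2,P1] Q1=[P3,P4] Q2=[]
t=19-21: P2@Q0 runs 2, rem=8, I/O yield, promote→Q0. Q0=[P1,P2] Q1=[P3,P4] Q2=[]
t=21-24: P1@Q0 runs 3, rem=0, completes. Q0=[P2] Q1=[P3,P4] Q2=[]
t=24-26: P2@Q0 runs 2, rem=6, I/O yield, promote→Q0. Q0=[P2] Q1=[P3,P4] Q2=[]
t=26-28: P2@Q0 runs 2, rem=4, I/O yield, promote→Q0. Q0=[P2] Q1=[P3,P4] Q2=[]
t=28-30: P2@Q0 runs 2, rem=2, I/O yield, promote→Q0. Q0=[P2] Q1=[P3,P4] Q2=[]
t=30-32: P2@Q0 runs 2, rem=0, completes. Q0=[] Q1=[P3,P4] Q2=[]
t=32-36: P3@Q1 runs 4, rem=8, quantum used, demote→Q2. Q0=[] Q1=[P4] Q2=[P3]
t=36-37: P4@Q1 runs 1, rem=0, completes. Q0=[] Q1=[] Q2=[P3]
t=37-45: P3@Q2 runs 8, rem=0, completes. Q0=[] Q1=[] Q2=[]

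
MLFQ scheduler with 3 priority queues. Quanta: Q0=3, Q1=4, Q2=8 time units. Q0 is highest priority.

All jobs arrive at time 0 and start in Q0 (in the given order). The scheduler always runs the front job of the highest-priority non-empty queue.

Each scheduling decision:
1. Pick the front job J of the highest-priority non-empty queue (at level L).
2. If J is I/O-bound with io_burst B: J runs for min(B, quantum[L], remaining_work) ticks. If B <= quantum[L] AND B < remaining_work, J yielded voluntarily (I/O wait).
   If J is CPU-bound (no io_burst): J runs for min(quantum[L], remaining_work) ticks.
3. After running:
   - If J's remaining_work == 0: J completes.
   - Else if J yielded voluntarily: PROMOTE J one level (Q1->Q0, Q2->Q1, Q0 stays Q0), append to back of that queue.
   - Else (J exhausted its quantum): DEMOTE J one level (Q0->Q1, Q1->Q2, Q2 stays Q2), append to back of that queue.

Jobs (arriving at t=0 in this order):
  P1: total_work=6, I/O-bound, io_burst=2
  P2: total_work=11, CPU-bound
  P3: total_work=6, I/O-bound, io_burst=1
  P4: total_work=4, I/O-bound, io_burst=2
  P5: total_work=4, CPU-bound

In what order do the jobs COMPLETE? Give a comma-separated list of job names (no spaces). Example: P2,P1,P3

t=0-2: P1@Q0 runs 2, rem=4, I/O yield, promote→Q0. Q0=[P2,P3,P4,P5,P1] Q1=[] Q2=[]
t=2-5: P2@Q0 runs 3, rem=8, quantum used, demote→Q1. Q0=[P3,P4,P5,P1] Q1=[P2] Q2=[]
t=5-6: P3@Q0 runs 1, rem=5, I/O yield, promote→Q0. Q0=[P4,P5,P1,P3] Q1=[P2] Q2=[]
t=6-8: P4@Q0 runs 2, rem=2, I/O yield, promote→Q0. Q0=[P5,P1,P3,P4] Q1=[P2] Q2=[]
t=8-11: P5@Q0 runs 3, rem=1, quantum used, demote→Q1. Q0=[P1,P3,P4] Q1=[P2,P5] Q2=[]
t=11-13: P1@Q0 runs 2, rem=2, I/O yield, promote→Q0. Q0=[P3,P4,P1] Q1=[P2,P5] Q2=[]
t=13-14: P3@Q0 runs 1, rem=4, I/O yield, promote→Q0. Q0=[P4,P1,P3] Q1=[P2,P5] Q2=[]
t=14-16: P4@Q0 runs 2, rem=0, completes. Q0=[P1,P3] Q1=[P2,P5] Q2=[]
t=16-18: P1@Q0 runs 2, rem=0, completes. Q0=[P3] Q1=[P2,P5] Q2=[]
t=18-19: P3@Q0 runs 1, rem=3, I/O yield, promote→Q0. Q0=[P3] Q1=[P2,P5] Q2=[]
t=19-20: P3@Q0 runs 1, rem=2, I/O yield, promote→Q0. Q0=[P3] Q1=[P2,P5] Q2=[]
t=20-21: P3@Q0 runs 1, rem=1, I/O yield, promote→Q0. Q0=[P3] Q1=[P2,P5] Q2=[]
t=21-22: P3@Q0 runs 1, rem=0, completes. Q0=[] Q1=[P2,P5] Q2=[]
t=22-26: P2@Q1 runs 4, rem=4, quantum used, demote→Q2. Q0=[] Q1=[P5] Q2=[P2]
t=26-27: P5@Q1 runs 1, rem=0, completes. Q0=[] Q1=[] Q2=[P2]
t=27-31: P2@Q2 runs 4, rem=0, completes. Q0=[] Q1=[] Q2=[]

Answer: P4,P1,P3,P5,P2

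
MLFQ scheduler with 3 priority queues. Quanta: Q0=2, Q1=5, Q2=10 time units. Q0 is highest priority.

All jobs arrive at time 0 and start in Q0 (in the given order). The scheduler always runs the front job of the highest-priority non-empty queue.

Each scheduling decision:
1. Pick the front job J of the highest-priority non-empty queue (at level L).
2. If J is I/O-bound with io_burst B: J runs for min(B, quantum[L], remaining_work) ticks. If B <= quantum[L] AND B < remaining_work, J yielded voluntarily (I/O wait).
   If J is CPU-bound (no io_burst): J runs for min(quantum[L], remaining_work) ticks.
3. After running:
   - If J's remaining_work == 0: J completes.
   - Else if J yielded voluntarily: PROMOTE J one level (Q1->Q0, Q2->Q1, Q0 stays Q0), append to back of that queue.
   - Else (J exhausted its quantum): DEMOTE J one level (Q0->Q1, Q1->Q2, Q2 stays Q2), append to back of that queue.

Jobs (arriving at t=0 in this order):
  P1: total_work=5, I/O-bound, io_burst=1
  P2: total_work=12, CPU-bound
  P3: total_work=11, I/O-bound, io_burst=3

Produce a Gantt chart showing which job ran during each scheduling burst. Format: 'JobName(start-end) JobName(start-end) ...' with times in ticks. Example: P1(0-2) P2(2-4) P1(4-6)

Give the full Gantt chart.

Answer: P1(0-1) P2(1-3) P3(3-5) P1(5-6) P1(6-7) P1(7-8) P1(8-9) P2(9-14) P3(14-17) P3(17-19) P3(19-22) P3(22-23) P2(23-28)

Derivation:
t=0-1: P1@Q0 runs 1, rem=4, I/O yield, promote→Q0. Q0=[P2,P3,P1] Q1=[] Q2=[]
t=1-3: P2@Q0 runs 2, rem=10, quantum used, demote→Q1. Q0=[P3,P1] Q1=[P2] Q2=[]
t=3-5: P3@Q0 runs 2, rem=9, quantum used, demote→Q1. Q0=[P1] Q1=[P2,P3] Q2=[]
t=5-6: P1@Q0 runs 1, rem=3, I/O yield, promote→Q0. Q0=[P1] Q1=[P2,P3] Q2=[]
t=6-7: P1@Q0 runs 1, rem=2, I/O yield, promote→Q0. Q0=[P1] Q1=[P2,P3] Q2=[]
t=7-8: P1@Q0 runs 1, rem=1, I/O yield, promote→Q0. Q0=[P1] Q1=[P2,P3] Q2=[]
t=8-9: P1@Q0 runs 1, rem=0, completes. Q0=[] Q1=[P2,P3] Q2=[]
t=9-14: P2@Q1 runs 5, rem=5, quantum used, demote→Q2. Q0=[] Q1=[P3] Q2=[P2]
t=14-17: P3@Q1 runs 3, rem=6, I/O yield, promote→Q0. Q0=[P3] Q1=[] Q2=[P2]
t=17-19: P3@Q0 runs 2, rem=4, quantum used, demote→Q1. Q0=[] Q1=[P3] Q2=[P2]
t=19-22: P3@Q1 runs 3, rem=1, I/O yield, promote→Q0. Q0=[P3] Q1=[] Q2=[P2]
t=22-23: P3@Q0 runs 1, rem=0, completes. Q0=[] Q1=[] Q2=[P2]
t=23-28: P2@Q2 runs 5, rem=0, completes. Q0=[] Q1=[] Q2=[]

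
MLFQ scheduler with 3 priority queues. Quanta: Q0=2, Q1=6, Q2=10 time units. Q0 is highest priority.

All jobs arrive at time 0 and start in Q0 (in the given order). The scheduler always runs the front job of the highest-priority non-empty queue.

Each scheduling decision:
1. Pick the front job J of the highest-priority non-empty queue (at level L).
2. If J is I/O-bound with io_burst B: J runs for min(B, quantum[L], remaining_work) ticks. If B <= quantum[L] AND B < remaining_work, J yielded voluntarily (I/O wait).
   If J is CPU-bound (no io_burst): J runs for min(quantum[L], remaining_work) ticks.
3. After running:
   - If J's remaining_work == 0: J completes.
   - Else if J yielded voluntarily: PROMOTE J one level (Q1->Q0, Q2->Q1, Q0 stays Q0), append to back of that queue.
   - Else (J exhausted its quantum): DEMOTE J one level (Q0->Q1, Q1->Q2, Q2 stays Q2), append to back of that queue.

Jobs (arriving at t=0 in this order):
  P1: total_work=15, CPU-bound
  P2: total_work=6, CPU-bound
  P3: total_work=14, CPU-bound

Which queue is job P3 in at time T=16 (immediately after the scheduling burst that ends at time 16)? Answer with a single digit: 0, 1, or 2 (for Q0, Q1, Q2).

t=0-2: P1@Q0 runs 2, rem=13, quantum used, demote→Q1. Q0=[P2,P3] Q1=[P1] Q2=[]
t=2-4: P2@Q0 runs 2, rem=4, quantum used, demote→Q1. Q0=[P3] Q1=[P1,P2] Q2=[]
t=4-6: P3@Q0 runs 2, rem=12, quantum used, demote→Q1. Q0=[] Q1=[P1,P2,P3] Q2=[]
t=6-12: P1@Q1 runs 6, rem=7, quantum used, demote→Q2. Q0=[] Q1=[P2,P3] Q2=[P1]
t=12-16: P2@Q1 runs 4, rem=0, completes. Q0=[] Q1=[P3] Q2=[P1]
t=16-22: P3@Q1 runs 6, rem=6, quantum used, demote→Q2. Q0=[] Q1=[] Q2=[P1,P3]
t=22-29: P1@Q2 runs 7, rem=0, completes. Q0=[] Q1=[] Q2=[P3]
t=29-35: P3@Q2 runs 6, rem=0, completes. Q0=[] Q1=[] Q2=[]

Answer: 1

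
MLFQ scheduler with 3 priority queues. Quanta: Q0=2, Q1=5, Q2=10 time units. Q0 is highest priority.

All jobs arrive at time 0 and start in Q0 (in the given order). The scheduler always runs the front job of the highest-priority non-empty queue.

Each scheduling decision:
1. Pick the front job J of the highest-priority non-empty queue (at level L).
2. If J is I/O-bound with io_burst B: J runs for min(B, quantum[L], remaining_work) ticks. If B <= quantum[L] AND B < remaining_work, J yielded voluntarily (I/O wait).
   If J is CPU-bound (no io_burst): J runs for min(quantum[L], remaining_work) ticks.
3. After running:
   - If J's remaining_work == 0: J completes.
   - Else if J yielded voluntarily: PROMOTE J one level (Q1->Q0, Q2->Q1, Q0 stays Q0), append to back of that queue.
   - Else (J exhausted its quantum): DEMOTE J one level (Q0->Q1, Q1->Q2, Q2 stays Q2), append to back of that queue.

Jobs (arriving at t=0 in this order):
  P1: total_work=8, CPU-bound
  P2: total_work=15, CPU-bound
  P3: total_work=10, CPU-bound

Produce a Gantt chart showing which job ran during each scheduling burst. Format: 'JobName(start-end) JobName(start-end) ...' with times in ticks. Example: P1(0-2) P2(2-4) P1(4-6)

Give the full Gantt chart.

t=0-2: P1@Q0 runs 2, rem=6, quantum used, demote→Q1. Q0=[P2,P3] Q1=[P1] Q2=[]
t=2-4: P2@Q0 runs 2, rem=13, quantum used, demote→Q1. Q0=[P3] Q1=[P1,P2] Q2=[]
t=4-6: P3@Q0 runs 2, rem=8, quantum used, demote→Q1. Q0=[] Q1=[P1,P2,P3] Q2=[]
t=6-11: P1@Q1 runs 5, rem=1, quantum used, demote→Q2. Q0=[] Q1=[P2,P3] Q2=[P1]
t=11-16: P2@Q1 runs 5, rem=8, quantum used, demote→Q2. Q0=[] Q1=[P3] Q2=[P1,P2]
t=16-21: P3@Q1 runs 5, rem=3, quantum used, demote→Q2. Q0=[] Q1=[] Q2=[P1,P2,P3]
t=21-22: P1@Q2 runs 1, rem=0, completes. Q0=[] Q1=[] Q2=[P2,P3]
t=22-30: P2@Q2 runs 8, rem=0, completes. Q0=[] Q1=[] Q2=[P3]
t=30-33: P3@Q2 runs 3, rem=0, completes. Q0=[] Q1=[] Q2=[]

Answer: P1(0-2) P2(2-4) P3(4-6) P1(6-11) P2(11-16) P3(16-21) P1(21-22) P2(22-30) P3(30-33)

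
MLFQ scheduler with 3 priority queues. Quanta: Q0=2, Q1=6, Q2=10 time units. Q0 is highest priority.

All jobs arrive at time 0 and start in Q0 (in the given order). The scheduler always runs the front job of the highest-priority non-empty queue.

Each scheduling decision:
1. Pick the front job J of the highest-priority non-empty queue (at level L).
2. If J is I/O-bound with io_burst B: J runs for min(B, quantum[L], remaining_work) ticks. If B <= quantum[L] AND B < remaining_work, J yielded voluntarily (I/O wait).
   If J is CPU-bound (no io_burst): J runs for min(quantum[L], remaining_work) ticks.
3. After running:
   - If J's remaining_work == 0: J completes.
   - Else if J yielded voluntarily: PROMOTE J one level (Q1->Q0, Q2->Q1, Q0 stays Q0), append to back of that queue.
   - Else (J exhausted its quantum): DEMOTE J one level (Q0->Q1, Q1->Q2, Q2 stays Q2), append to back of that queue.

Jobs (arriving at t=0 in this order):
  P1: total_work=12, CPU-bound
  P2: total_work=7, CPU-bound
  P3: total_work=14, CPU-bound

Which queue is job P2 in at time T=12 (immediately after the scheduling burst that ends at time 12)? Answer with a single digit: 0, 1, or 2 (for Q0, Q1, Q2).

Answer: 1

Derivation:
t=0-2: P1@Q0 runs 2, rem=10, quantum used, demote→Q1. Q0=[P2,P3] Q1=[P1] Q2=[]
t=2-4: P2@Q0 runs 2, rem=5, quantum used, demote→Q1. Q0=[P3] Q1=[P1,P2] Q2=[]
t=4-6: P3@Q0 runs 2, rem=12, quantum used, demote→Q1. Q0=[] Q1=[P1,P2,P3] Q2=[]
t=6-12: P1@Q1 runs 6, rem=4, quantum used, demote→Q2. Q0=[] Q1=[P2,P3] Q2=[P1]
t=12-17: P2@Q1 runs 5, rem=0, completes. Q0=[] Q1=[P3] Q2=[P1]
t=17-23: P3@Q1 runs 6, rem=6, quantum used, demote→Q2. Q0=[] Q1=[] Q2=[P1,P3]
t=23-27: P1@Q2 runs 4, rem=0, completes. Q0=[] Q1=[] Q2=[P3]
t=27-33: P3@Q2 runs 6, rem=0, completes. Q0=[] Q1=[] Q2=[]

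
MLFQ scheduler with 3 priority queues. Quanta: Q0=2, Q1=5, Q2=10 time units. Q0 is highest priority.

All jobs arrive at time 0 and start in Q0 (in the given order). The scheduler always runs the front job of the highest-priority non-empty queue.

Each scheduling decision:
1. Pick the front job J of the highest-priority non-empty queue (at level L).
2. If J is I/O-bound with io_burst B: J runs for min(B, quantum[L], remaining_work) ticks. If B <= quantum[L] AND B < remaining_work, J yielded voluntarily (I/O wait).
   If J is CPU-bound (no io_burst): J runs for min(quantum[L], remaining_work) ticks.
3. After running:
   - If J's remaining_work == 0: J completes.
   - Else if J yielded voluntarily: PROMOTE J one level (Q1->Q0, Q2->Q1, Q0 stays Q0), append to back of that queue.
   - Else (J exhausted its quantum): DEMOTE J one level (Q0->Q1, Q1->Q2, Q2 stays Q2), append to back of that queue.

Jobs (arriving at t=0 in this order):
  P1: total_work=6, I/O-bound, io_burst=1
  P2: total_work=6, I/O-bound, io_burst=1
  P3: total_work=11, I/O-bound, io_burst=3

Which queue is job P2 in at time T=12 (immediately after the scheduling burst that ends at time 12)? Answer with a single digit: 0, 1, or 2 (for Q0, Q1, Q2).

Answer: 0

Derivation:
t=0-1: P1@Q0 runs 1, rem=5, I/O yield, promote→Q0. Q0=[P2,P3,P1] Q1=[] Q2=[]
t=1-2: P2@Q0 runs 1, rem=5, I/O yield, promote→Q0. Q0=[P3,P1,P2] Q1=[] Q2=[]
t=2-4: P3@Q0 runs 2, rem=9, quantum used, demote→Q1. Q0=[P1,P2] Q1=[P3] Q2=[]
t=4-5: P1@Q0 runs 1, rem=4, I/O yield, promote→Q0. Q0=[P2,P1] Q1=[P3] Q2=[]
t=5-6: P2@Q0 runs 1, rem=4, I/O yield, promote→Q0. Q0=[P1,P2] Q1=[P3] Q2=[]
t=6-7: P1@Q0 runs 1, rem=3, I/O yield, promote→Q0. Q0=[P2,P1] Q1=[P3] Q2=[]
t=7-8: P2@Q0 runs 1, rem=3, I/O yield, promote→Q0. Q0=[P1,P2] Q1=[P3] Q2=[]
t=8-9: P1@Q0 runs 1, rem=2, I/O yield, promote→Q0. Q0=[P2,P1] Q1=[P3] Q2=[]
t=9-10: P2@Q0 runs 1, rem=2, I/O yield, promote→Q0. Q0=[P1,P2] Q1=[P3] Q2=[]
t=10-11: P1@Q0 runs 1, rem=1, I/O yield, promote→Q0. Q0=[P2,P1] Q1=[P3] Q2=[]
t=11-12: P2@Q0 runs 1, rem=1, I/O yield, promote→Q0. Q0=[P1,P2] Q1=[P3] Q2=[]
t=12-13: P1@Q0 runs 1, rem=0, completes. Q0=[P2] Q1=[P3] Q2=[]
t=13-14: P2@Q0 runs 1, rem=0, completes. Q0=[] Q1=[P3] Q2=[]
t=14-17: P3@Q1 runs 3, rem=6, I/O yield, promote→Q0. Q0=[P3] Q1=[] Q2=[]
t=17-19: P3@Q0 runs 2, rem=4, quantum used, demote→Q1. Q0=[] Q1=[P3] Q2=[]
t=19-22: P3@Q1 runs 3, rem=1, I/O yield, promote→Q0. Q0=[P3] Q1=[] Q2=[]
t=22-23: P3@Q0 runs 1, rem=0, completes. Q0=[] Q1=[] Q2=[]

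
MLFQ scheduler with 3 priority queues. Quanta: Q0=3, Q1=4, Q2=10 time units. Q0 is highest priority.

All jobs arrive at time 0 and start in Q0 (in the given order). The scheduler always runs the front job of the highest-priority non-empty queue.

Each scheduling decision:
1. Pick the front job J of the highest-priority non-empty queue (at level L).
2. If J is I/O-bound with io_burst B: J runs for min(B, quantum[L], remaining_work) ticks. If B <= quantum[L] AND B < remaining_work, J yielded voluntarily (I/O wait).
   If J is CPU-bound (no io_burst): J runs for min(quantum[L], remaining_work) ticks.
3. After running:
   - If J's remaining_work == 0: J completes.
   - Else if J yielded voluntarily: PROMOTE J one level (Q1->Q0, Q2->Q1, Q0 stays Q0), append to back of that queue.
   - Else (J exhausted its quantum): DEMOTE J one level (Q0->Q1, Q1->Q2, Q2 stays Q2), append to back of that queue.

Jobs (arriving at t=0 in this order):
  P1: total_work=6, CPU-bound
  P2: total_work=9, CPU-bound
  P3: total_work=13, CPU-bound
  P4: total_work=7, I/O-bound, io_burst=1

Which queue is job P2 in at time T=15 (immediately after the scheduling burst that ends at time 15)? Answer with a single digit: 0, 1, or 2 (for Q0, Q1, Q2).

t=0-3: P1@Q0 runs 3, rem=3, quantum used, demote→Q1. Q0=[P2,P3,P4] Q1=[P1] Q2=[]
t=3-6: P2@Q0 runs 3, rem=6, quantum used, demote→Q1. Q0=[P3,P4] Q1=[P1,P2] Q2=[]
t=6-9: P3@Q0 runs 3, rem=10, quantum used, demote→Q1. Q0=[P4] Q1=[P1,P2,P3] Q2=[]
t=9-10: P4@Q0 runs 1, rem=6, I/O yield, promote→Q0. Q0=[P4] Q1=[P1,P2,P3] Q2=[]
t=10-11: P4@Q0 runs 1, rem=5, I/O yield, promote→Q0. Q0=[P4] Q1=[P1,P2,P3] Q2=[]
t=11-12: P4@Q0 runs 1, rem=4, I/O yield, promote→Q0. Q0=[P4] Q1=[P1,P2,P3] Q2=[]
t=12-13: P4@Q0 runs 1, rem=3, I/O yield, promote→Q0. Q0=[P4] Q1=[P1,P2,P3] Q2=[]
t=13-14: P4@Q0 runs 1, rem=2, I/O yield, promote→Q0. Q0=[P4] Q1=[P1,P2,P3] Q2=[]
t=14-15: P4@Q0 runs 1, rem=1, I/O yield, promote→Q0. Q0=[P4] Q1=[P1,P2,P3] Q2=[]
t=15-16: P4@Q0 runs 1, rem=0, completes. Q0=[] Q1=[P1,P2,P3] Q2=[]
t=16-19: P1@Q1 runs 3, rem=0, completes. Q0=[] Q1=[P2,P3] Q2=[]
t=19-23: P2@Q1 runs 4, rem=2, quantum used, demote→Q2. Q0=[] Q1=[P3] Q2=[P2]
t=23-27: P3@Q1 runs 4, rem=6, quantum used, demote→Q2. Q0=[] Q1=[] Q2=[P2,P3]
t=27-29: P2@Q2 runs 2, rem=0, completes. Q0=[] Q1=[] Q2=[P3]
t=29-35: P3@Q2 runs 6, rem=0, completes. Q0=[] Q1=[] Q2=[]

Answer: 1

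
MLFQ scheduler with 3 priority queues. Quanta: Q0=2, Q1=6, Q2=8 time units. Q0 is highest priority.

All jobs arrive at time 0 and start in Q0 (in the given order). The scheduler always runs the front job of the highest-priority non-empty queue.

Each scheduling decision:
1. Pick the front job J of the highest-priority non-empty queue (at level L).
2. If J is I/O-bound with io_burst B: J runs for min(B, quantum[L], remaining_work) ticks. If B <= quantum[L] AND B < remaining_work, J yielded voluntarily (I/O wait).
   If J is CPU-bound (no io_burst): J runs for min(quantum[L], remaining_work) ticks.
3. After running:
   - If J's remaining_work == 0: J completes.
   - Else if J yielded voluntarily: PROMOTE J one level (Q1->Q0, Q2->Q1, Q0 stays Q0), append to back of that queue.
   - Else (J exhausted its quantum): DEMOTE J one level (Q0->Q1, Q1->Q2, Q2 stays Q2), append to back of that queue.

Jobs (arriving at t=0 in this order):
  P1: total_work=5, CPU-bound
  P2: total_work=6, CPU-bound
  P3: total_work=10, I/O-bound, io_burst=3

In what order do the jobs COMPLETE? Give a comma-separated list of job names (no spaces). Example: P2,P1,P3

t=0-2: P1@Q0 runs 2, rem=3, quantum used, demote→Q1. Q0=[P2,P3] Q1=[P1] Q2=[]
t=2-4: P2@Q0 runs 2, rem=4, quantum used, demote→Q1. Q0=[P3] Q1=[P1,P2] Q2=[]
t=4-6: P3@Q0 runs 2, rem=8, quantum used, demote→Q1. Q0=[] Q1=[P1,P2,P3] Q2=[]
t=6-9: P1@Q1 runs 3, rem=0, completes. Q0=[] Q1=[P2,P3] Q2=[]
t=9-13: P2@Q1 runs 4, rem=0, completes. Q0=[] Q1=[P3] Q2=[]
t=13-16: P3@Q1 runs 3, rem=5, I/O yield, promote→Q0. Q0=[P3] Q1=[] Q2=[]
t=16-18: P3@Q0 runs 2, rem=3, quantum used, demote→Q1. Q0=[] Q1=[P3] Q2=[]
t=18-21: P3@Q1 runs 3, rem=0, completes. Q0=[] Q1=[] Q2=[]

Answer: P1,P2,P3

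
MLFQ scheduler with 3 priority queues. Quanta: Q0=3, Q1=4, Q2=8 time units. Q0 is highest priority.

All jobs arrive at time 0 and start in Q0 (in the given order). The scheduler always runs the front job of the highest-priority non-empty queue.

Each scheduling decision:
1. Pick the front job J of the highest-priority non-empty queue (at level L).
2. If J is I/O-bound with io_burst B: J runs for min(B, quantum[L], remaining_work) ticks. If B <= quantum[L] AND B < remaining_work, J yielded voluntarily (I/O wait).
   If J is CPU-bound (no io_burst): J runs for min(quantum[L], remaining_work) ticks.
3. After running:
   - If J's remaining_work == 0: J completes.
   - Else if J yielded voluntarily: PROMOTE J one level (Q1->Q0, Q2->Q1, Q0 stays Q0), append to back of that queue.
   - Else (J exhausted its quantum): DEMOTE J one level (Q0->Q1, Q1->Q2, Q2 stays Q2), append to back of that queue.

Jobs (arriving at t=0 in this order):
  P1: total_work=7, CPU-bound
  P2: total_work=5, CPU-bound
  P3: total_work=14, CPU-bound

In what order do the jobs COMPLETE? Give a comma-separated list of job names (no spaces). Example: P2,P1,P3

Answer: P1,P2,P3

Derivation:
t=0-3: P1@Q0 runs 3, rem=4, quantum used, demote→Q1. Q0=[P2,P3] Q1=[P1] Q2=[]
t=3-6: P2@Q0 runs 3, rem=2, quantum used, demote→Q1. Q0=[P3] Q1=[P1,P2] Q2=[]
t=6-9: P3@Q0 runs 3, rem=11, quantum used, demote→Q1. Q0=[] Q1=[P1,P2,P3] Q2=[]
t=9-13: P1@Q1 runs 4, rem=0, completes. Q0=[] Q1=[P2,P3] Q2=[]
t=13-15: P2@Q1 runs 2, rem=0, completes. Q0=[] Q1=[P3] Q2=[]
t=15-19: P3@Q1 runs 4, rem=7, quantum used, demote→Q2. Q0=[] Q1=[] Q2=[P3]
t=19-26: P3@Q2 runs 7, rem=0, completes. Q0=[] Q1=[] Q2=[]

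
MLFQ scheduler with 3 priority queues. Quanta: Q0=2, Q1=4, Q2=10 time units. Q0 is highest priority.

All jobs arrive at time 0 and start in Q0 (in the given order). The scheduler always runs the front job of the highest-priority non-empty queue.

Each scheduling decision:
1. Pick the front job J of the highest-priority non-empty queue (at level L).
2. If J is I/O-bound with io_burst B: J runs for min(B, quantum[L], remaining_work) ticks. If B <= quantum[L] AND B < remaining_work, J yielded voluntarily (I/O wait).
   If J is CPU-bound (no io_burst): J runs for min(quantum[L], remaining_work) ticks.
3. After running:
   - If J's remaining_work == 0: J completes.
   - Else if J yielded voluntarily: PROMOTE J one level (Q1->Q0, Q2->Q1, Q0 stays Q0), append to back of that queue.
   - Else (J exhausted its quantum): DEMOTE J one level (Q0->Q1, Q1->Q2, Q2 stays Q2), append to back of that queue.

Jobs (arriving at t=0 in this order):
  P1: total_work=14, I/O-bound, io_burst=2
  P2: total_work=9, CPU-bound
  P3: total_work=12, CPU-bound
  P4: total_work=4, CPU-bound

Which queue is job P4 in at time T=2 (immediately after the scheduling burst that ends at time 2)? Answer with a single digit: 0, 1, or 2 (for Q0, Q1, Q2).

Answer: 0

Derivation:
t=0-2: P1@Q0 runs 2, rem=12, I/O yield, promote→Q0. Q0=[P2,P3,P4,P1] Q1=[] Q2=[]
t=2-4: P2@Q0 runs 2, rem=7, quantum used, demote→Q1. Q0=[P3,P4,P1] Q1=[P2] Q2=[]
t=4-6: P3@Q0 runs 2, rem=10, quantum used, demote→Q1. Q0=[P4,P1] Q1=[P2,P3] Q2=[]
t=6-8: P4@Q0 runs 2, rem=2, quantum used, demote→Q1. Q0=[P1] Q1=[P2,P3,P4] Q2=[]
t=8-10: P1@Q0 runs 2, rem=10, I/O yield, promote→Q0. Q0=[P1] Q1=[P2,P3,P4] Q2=[]
t=10-12: P1@Q0 runs 2, rem=8, I/O yield, promote→Q0. Q0=[P1] Q1=[P2,P3,P4] Q2=[]
t=12-14: P1@Q0 runs 2, rem=6, I/O yield, promote→Q0. Q0=[P1] Q1=[P2,P3,P4] Q2=[]
t=14-16: P1@Q0 runs 2, rem=4, I/O yield, promote→Q0. Q0=[P1] Q1=[P2,P3,P4] Q2=[]
t=16-18: P1@Q0 runs 2, rem=2, I/O yield, promote→Q0. Q0=[P1] Q1=[P2,P3,P4] Q2=[]
t=18-20: P1@Q0 runs 2, rem=0, completes. Q0=[] Q1=[P2,P3,P4] Q2=[]
t=20-24: P2@Q1 runs 4, rem=3, quantum used, demote→Q2. Q0=[] Q1=[P3,P4] Q2=[P2]
t=24-28: P3@Q1 runs 4, rem=6, quantum used, demote→Q2. Q0=[] Q1=[P4] Q2=[P2,P3]
t=28-30: P4@Q1 runs 2, rem=0, completes. Q0=[] Q1=[] Q2=[P2,P3]
t=30-33: P2@Q2 runs 3, rem=0, completes. Q0=[] Q1=[] Q2=[P3]
t=33-39: P3@Q2 runs 6, rem=0, completes. Q0=[] Q1=[] Q2=[]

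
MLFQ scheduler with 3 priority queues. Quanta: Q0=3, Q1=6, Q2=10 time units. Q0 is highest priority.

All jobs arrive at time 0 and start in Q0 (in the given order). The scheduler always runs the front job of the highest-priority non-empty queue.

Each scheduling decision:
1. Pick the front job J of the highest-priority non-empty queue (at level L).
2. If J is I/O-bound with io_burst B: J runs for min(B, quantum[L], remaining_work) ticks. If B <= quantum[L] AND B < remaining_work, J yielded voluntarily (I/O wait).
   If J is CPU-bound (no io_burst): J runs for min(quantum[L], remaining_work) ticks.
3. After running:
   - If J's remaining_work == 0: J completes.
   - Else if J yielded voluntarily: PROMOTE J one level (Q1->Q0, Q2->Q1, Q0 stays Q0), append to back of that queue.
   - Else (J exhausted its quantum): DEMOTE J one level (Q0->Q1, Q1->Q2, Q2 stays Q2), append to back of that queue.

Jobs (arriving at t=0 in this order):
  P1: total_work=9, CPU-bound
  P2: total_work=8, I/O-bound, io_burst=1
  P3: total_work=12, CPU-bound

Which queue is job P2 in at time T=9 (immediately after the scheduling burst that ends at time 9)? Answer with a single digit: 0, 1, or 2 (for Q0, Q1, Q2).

Answer: 0

Derivation:
t=0-3: P1@Q0 runs 3, rem=6, quantum used, demote→Q1. Q0=[P2,P3] Q1=[P1] Q2=[]
t=3-4: P2@Q0 runs 1, rem=7, I/O yield, promote→Q0. Q0=[P3,P2] Q1=[P1] Q2=[]
t=4-7: P3@Q0 runs 3, rem=9, quantum used, demote→Q1. Q0=[P2] Q1=[P1,P3] Q2=[]
t=7-8: P2@Q0 runs 1, rem=6, I/O yield, promote→Q0. Q0=[P2] Q1=[P1,P3] Q2=[]
t=8-9: P2@Q0 runs 1, rem=5, I/O yield, promote→Q0. Q0=[P2] Q1=[P1,P3] Q2=[]
t=9-10: P2@Q0 runs 1, rem=4, I/O yield, promote→Q0. Q0=[P2] Q1=[P1,P3] Q2=[]
t=10-11: P2@Q0 runs 1, rem=3, I/O yield, promote→Q0. Q0=[P2] Q1=[P1,P3] Q2=[]
t=11-12: P2@Q0 runs 1, rem=2, I/O yield, promote→Q0. Q0=[P2] Q1=[P1,P3] Q2=[]
t=12-13: P2@Q0 runs 1, rem=1, I/O yield, promote→Q0. Q0=[P2] Q1=[P1,P3] Q2=[]
t=13-14: P2@Q0 runs 1, rem=0, completes. Q0=[] Q1=[P1,P3] Q2=[]
t=14-20: P1@Q1 runs 6, rem=0, completes. Q0=[] Q1=[P3] Q2=[]
t=20-26: P3@Q1 runs 6, rem=3, quantum used, demote→Q2. Q0=[] Q1=[] Q2=[P3]
t=26-29: P3@Q2 runs 3, rem=0, completes. Q0=[] Q1=[] Q2=[]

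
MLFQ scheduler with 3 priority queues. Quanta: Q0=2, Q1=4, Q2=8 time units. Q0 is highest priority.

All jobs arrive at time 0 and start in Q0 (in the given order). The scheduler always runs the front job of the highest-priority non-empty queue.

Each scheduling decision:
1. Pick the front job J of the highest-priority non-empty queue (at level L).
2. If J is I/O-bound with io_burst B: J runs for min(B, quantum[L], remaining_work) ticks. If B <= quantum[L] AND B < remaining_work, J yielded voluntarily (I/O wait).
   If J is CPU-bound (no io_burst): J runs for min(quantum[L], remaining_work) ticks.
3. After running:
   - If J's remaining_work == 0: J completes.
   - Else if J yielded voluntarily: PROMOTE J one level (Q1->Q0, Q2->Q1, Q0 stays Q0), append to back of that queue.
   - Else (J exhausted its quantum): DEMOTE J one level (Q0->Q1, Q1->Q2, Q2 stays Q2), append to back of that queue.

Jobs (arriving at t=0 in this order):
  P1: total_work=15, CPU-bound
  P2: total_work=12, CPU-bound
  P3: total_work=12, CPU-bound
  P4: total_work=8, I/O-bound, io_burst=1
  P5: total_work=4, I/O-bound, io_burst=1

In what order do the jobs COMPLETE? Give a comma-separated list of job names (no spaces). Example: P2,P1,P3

Answer: P5,P4,P2,P3,P1

Derivation:
t=0-2: P1@Q0 runs 2, rem=13, quantum used, demote→Q1. Q0=[P2,P3,P4,P5] Q1=[P1] Q2=[]
t=2-4: P2@Q0 runs 2, rem=10, quantum used, demote→Q1. Q0=[P3,P4,P5] Q1=[P1,P2] Q2=[]
t=4-6: P3@Q0 runs 2, rem=10, quantum used, demote→Q1. Q0=[P4,P5] Q1=[P1,P2,P3] Q2=[]
t=6-7: P4@Q0 runs 1, rem=7, I/O yield, promote→Q0. Q0=[P5,P4] Q1=[P1,P2,P3] Q2=[]
t=7-8: P5@Q0 runs 1, rem=3, I/O yield, promote→Q0. Q0=[P4,P5] Q1=[P1,P2,P3] Q2=[]
t=8-9: P4@Q0 runs 1, rem=6, I/O yield, promote→Q0. Q0=[P5,P4] Q1=[P1,P2,P3] Q2=[]
t=9-10: P5@Q0 runs 1, rem=2, I/O yield, promote→Q0. Q0=[P4,P5] Q1=[P1,P2,P3] Q2=[]
t=10-11: P4@Q0 runs 1, rem=5, I/O yield, promote→Q0. Q0=[P5,P4] Q1=[P1,P2,P3] Q2=[]
t=11-12: P5@Q0 runs 1, rem=1, I/O yield, promote→Q0. Q0=[P4,P5] Q1=[P1,P2,P3] Q2=[]
t=12-13: P4@Q0 runs 1, rem=4, I/O yield, promote→Q0. Q0=[P5,P4] Q1=[P1,P2,P3] Q2=[]
t=13-14: P5@Q0 runs 1, rem=0, completes. Q0=[P4] Q1=[P1,P2,P3] Q2=[]
t=14-15: P4@Q0 runs 1, rem=3, I/O yield, promote→Q0. Q0=[P4] Q1=[P1,P2,P3] Q2=[]
t=15-16: P4@Q0 runs 1, rem=2, I/O yield, promote→Q0. Q0=[P4] Q1=[P1,P2,P3] Q2=[]
t=16-17: P4@Q0 runs 1, rem=1, I/O yield, promote→Q0. Q0=[P4] Q1=[P1,P2,P3] Q2=[]
t=17-18: P4@Q0 runs 1, rem=0, completes. Q0=[] Q1=[P1,P2,P3] Q2=[]
t=18-22: P1@Q1 runs 4, rem=9, quantum used, demote→Q2. Q0=[] Q1=[P2,P3] Q2=[P1]
t=22-26: P2@Q1 runs 4, rem=6, quantum used, demote→Q2. Q0=[] Q1=[P3] Q2=[P1,P2]
t=26-30: P3@Q1 runs 4, rem=6, quantum used, demote→Q2. Q0=[] Q1=[] Q2=[P1,P2,P3]
t=30-38: P1@Q2 runs 8, rem=1, quantum used, demote→Q2. Q0=[] Q1=[] Q2=[P2,P3,P1]
t=38-44: P2@Q2 runs 6, rem=0, completes. Q0=[] Q1=[] Q2=[P3,P1]
t=44-50: P3@Q2 runs 6, rem=0, completes. Q0=[] Q1=[] Q2=[P1]
t=50-51: P1@Q2 runs 1, rem=0, completes. Q0=[] Q1=[] Q2=[]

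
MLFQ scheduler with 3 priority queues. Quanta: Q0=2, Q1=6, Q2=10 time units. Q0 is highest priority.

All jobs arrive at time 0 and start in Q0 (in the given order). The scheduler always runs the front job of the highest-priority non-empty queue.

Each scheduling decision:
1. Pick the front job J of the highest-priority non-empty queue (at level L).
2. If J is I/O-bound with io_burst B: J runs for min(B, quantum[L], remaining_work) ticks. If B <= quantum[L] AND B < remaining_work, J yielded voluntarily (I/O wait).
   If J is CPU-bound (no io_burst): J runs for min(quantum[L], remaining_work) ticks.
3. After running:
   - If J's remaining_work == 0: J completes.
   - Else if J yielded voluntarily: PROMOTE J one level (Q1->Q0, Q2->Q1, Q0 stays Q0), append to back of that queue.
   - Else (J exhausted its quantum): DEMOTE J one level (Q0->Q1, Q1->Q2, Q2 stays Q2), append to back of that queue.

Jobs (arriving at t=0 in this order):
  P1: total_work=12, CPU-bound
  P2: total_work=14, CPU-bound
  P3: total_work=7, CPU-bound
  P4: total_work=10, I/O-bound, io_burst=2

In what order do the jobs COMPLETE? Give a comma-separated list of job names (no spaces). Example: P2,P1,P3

t=0-2: P1@Q0 runs 2, rem=10, quantum used, demote→Q1. Q0=[P2,P3,P4] Q1=[P1] Q2=[]
t=2-4: P2@Q0 runs 2, rem=12, quantum used, demote→Q1. Q0=[P3,P4] Q1=[P1,P2] Q2=[]
t=4-6: P3@Q0 runs 2, rem=5, quantum used, demote→Q1. Q0=[P4] Q1=[P1,P2,P3] Q2=[]
t=6-8: P4@Q0 runs 2, rem=8, I/O yield, promote→Q0. Q0=[P4] Q1=[P1,P2,P3] Q2=[]
t=8-10: P4@Q0 runs 2, rem=6, I/O yield, promote→Q0. Q0=[P4] Q1=[P1,P2,P3] Q2=[]
t=10-12: P4@Q0 runs 2, rem=4, I/O yield, promote→Q0. Q0=[P4] Q1=[P1,P2,P3] Q2=[]
t=12-14: P4@Q0 runs 2, rem=2, I/O yield, promote→Q0. Q0=[P4] Q1=[P1,P2,P3] Q2=[]
t=14-16: P4@Q0 runs 2, rem=0, completes. Q0=[] Q1=[P1,P2,P3] Q2=[]
t=16-22: P1@Q1 runs 6, rem=4, quantum used, demote→Q2. Q0=[] Q1=[P2,P3] Q2=[P1]
t=22-28: P2@Q1 runs 6, rem=6, quantum used, demote→Q2. Q0=[] Q1=[P3] Q2=[P1,P2]
t=28-33: P3@Q1 runs 5, rem=0, completes. Q0=[] Q1=[] Q2=[P1,P2]
t=33-37: P1@Q2 runs 4, rem=0, completes. Q0=[] Q1=[] Q2=[P2]
t=37-43: P2@Q2 runs 6, rem=0, completes. Q0=[] Q1=[] Q2=[]

Answer: P4,P3,P1,P2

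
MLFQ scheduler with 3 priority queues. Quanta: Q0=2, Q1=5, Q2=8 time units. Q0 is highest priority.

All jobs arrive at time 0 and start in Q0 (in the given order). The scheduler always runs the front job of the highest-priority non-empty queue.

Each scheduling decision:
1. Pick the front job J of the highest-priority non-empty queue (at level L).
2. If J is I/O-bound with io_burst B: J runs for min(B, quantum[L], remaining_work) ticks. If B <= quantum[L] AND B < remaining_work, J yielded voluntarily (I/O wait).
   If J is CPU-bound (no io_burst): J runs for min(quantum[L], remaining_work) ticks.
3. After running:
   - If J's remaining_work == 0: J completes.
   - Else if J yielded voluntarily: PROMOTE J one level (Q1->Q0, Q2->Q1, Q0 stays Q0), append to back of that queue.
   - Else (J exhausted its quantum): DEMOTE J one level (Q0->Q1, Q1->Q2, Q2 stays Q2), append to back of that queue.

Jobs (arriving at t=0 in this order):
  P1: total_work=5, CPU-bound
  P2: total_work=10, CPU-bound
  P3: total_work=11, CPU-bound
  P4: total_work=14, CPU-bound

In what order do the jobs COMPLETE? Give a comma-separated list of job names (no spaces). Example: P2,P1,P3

Answer: P1,P2,P3,P4

Derivation:
t=0-2: P1@Q0 runs 2, rem=3, quantum used, demote→Q1. Q0=[P2,P3,P4] Q1=[P1] Q2=[]
t=2-4: P2@Q0 runs 2, rem=8, quantum used, demote→Q1. Q0=[P3,P4] Q1=[P1,P2] Q2=[]
t=4-6: P3@Q0 runs 2, rem=9, quantum used, demote→Q1. Q0=[P4] Q1=[P1,P2,P3] Q2=[]
t=6-8: P4@Q0 runs 2, rem=12, quantum used, demote→Q1. Q0=[] Q1=[P1,P2,P3,P4] Q2=[]
t=8-11: P1@Q1 runs 3, rem=0, completes. Q0=[] Q1=[P2,P3,P4] Q2=[]
t=11-16: P2@Q1 runs 5, rem=3, quantum used, demote→Q2. Q0=[] Q1=[P3,P4] Q2=[P2]
t=16-21: P3@Q1 runs 5, rem=4, quantum used, demote→Q2. Q0=[] Q1=[P4] Q2=[P2,P3]
t=21-26: P4@Q1 runs 5, rem=7, quantum used, demote→Q2. Q0=[] Q1=[] Q2=[P2,P3,P4]
t=26-29: P2@Q2 runs 3, rem=0, completes. Q0=[] Q1=[] Q2=[P3,P4]
t=29-33: P3@Q2 runs 4, rem=0, completes. Q0=[] Q1=[] Q2=[P4]
t=33-40: P4@Q2 runs 7, rem=0, completes. Q0=[] Q1=[] Q2=[]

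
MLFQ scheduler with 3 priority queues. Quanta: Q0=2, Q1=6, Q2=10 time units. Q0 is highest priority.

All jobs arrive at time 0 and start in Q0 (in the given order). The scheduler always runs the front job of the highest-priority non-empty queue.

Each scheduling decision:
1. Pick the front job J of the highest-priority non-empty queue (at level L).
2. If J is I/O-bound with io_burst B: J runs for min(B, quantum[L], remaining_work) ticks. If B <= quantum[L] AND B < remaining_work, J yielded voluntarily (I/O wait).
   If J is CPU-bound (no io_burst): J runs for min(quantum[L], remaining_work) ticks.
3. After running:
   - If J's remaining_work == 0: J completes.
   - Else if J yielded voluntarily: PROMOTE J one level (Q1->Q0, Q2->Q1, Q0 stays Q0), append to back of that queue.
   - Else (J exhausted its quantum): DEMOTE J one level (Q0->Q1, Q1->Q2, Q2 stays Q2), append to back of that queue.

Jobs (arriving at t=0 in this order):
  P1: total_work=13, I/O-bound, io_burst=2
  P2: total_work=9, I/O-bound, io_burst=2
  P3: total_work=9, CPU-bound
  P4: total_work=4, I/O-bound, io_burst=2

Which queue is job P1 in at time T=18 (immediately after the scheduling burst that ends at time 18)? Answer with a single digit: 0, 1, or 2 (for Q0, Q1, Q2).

t=0-2: P1@Q0 runs 2, rem=11, I/O yield, promote→Q0. Q0=[P2,P3,P4,P1] Q1=[] Q2=[]
t=2-4: P2@Q0 runs 2, rem=7, I/O yield, promote→Q0. Q0=[P3,P4,P1,P2] Q1=[] Q2=[]
t=4-6: P3@Q0 runs 2, rem=7, quantum used, demote→Q1. Q0=[P4,P1,P2] Q1=[P3] Q2=[]
t=6-8: P4@Q0 runs 2, rem=2, I/O yield, promote→Q0. Q0=[P1,P2,P4] Q1=[P3] Q2=[]
t=8-10: P1@Q0 runs 2, rem=9, I/O yield, promote→Q0. Q0=[P2,P4,P1] Q1=[P3] Q2=[]
t=10-12: P2@Q0 runs 2, rem=5, I/O yield, promote→Q0. Q0=[P4,P1,P2] Q1=[P3] Q2=[]
t=12-14: P4@Q0 runs 2, rem=0, completes. Q0=[P1,P2] Q1=[P3] Q2=[]
t=14-16: P1@Q0 runs 2, rem=7, I/O yield, promote→Q0. Q0=[P2,P1] Q1=[P3] Q2=[]
t=16-18: P2@Q0 runs 2, rem=3, I/O yield, promote→Q0. Q0=[P1,P2] Q1=[P3] Q2=[]
t=18-20: P1@Q0 runs 2, rem=5, I/O yield, promote→Q0. Q0=[P2,P1] Q1=[P3] Q2=[]
t=20-22: P2@Q0 runs 2, rem=1, I/O yield, promote→Q0. Q0=[P1,P2] Q1=[P3] Q2=[]
t=22-24: P1@Q0 runs 2, rem=3, I/O yield, promote→Q0. Q0=[P2,P1] Q1=[P3] Q2=[]
t=24-25: P2@Q0 runs 1, rem=0, completes. Q0=[P1] Q1=[P3] Q2=[]
t=25-27: P1@Q0 runs 2, rem=1, I/O yield, promote→Q0. Q0=[P1] Q1=[P3] Q2=[]
t=27-28: P1@Q0 runs 1, rem=0, completes. Q0=[] Q1=[P3] Q2=[]
t=28-34: P3@Q1 runs 6, rem=1, quantum used, demote→Q2. Q0=[] Q1=[] Q2=[P3]
t=34-35: P3@Q2 runs 1, rem=0, completes. Q0=[] Q1=[] Q2=[]

Answer: 0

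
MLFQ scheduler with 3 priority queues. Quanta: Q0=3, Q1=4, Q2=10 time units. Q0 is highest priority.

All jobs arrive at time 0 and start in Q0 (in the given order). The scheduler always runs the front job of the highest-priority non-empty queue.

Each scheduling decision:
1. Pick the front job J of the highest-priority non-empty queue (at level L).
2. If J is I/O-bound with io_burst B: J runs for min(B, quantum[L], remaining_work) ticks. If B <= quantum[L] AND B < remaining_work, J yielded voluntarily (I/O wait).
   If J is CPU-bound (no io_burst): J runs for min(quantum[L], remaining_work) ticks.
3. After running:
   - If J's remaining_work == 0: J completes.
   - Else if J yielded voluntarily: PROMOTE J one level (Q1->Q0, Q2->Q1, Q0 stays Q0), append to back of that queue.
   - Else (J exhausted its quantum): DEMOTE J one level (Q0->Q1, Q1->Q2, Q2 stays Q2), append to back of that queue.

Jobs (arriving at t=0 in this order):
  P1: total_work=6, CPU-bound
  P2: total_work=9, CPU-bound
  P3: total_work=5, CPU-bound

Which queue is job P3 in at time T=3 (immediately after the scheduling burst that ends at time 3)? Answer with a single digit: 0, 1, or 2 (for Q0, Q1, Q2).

Answer: 0

Derivation:
t=0-3: P1@Q0 runs 3, rem=3, quantum used, demote→Q1. Q0=[P2,P3] Q1=[P1] Q2=[]
t=3-6: P2@Q0 runs 3, rem=6, quantum used, demote→Q1. Q0=[P3] Q1=[P1,P2] Q2=[]
t=6-9: P3@Q0 runs 3, rem=2, quantum used, demote→Q1. Q0=[] Q1=[P1,P2,P3] Q2=[]
t=9-12: P1@Q1 runs 3, rem=0, completes. Q0=[] Q1=[P2,P3] Q2=[]
t=12-16: P2@Q1 runs 4, rem=2, quantum used, demote→Q2. Q0=[] Q1=[P3] Q2=[P2]
t=16-18: P3@Q1 runs 2, rem=0, completes. Q0=[] Q1=[] Q2=[P2]
t=18-20: P2@Q2 runs 2, rem=0, completes. Q0=[] Q1=[] Q2=[]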